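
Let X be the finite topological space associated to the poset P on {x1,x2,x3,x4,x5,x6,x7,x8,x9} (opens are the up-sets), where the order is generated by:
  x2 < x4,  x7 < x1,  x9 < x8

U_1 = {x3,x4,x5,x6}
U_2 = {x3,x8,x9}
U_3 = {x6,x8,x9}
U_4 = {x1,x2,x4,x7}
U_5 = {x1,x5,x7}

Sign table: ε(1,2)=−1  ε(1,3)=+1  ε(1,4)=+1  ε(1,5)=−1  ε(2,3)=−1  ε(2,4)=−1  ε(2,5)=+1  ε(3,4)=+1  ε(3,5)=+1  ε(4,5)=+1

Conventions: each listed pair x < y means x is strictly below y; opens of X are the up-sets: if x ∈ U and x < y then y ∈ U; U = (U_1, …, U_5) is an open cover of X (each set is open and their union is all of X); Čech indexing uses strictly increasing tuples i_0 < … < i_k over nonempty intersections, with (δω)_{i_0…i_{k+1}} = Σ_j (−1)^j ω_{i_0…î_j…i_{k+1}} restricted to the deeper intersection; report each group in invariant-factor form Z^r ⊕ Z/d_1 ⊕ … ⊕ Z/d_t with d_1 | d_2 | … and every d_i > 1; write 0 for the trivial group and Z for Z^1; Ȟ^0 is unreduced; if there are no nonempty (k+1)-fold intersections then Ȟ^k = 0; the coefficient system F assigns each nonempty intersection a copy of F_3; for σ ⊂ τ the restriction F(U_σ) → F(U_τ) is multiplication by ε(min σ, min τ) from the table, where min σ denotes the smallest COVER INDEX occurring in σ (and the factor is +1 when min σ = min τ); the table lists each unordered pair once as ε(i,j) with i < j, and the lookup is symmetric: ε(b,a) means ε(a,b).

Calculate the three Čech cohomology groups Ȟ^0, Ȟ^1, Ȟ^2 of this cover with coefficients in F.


Ȟ^0 = 0, Ȟ^1 = Z/3, Ȟ^2 = 0

nonempty overlaps:
  U12={x3} U13={x6} U14={x4} U15={x5} U23={x8,x9} U45={x1,x7}
C dims 5,6; δ0: rk_F3 5
degree 0: 5−5−0 = 0 → Ȟ^0 ≅ 0
degree 1: 6−0−5 = 1 → Ȟ^1 ≅ Z/3
degree 2: 0−0−0 = 0 → Ȟ^2 ≅ 0


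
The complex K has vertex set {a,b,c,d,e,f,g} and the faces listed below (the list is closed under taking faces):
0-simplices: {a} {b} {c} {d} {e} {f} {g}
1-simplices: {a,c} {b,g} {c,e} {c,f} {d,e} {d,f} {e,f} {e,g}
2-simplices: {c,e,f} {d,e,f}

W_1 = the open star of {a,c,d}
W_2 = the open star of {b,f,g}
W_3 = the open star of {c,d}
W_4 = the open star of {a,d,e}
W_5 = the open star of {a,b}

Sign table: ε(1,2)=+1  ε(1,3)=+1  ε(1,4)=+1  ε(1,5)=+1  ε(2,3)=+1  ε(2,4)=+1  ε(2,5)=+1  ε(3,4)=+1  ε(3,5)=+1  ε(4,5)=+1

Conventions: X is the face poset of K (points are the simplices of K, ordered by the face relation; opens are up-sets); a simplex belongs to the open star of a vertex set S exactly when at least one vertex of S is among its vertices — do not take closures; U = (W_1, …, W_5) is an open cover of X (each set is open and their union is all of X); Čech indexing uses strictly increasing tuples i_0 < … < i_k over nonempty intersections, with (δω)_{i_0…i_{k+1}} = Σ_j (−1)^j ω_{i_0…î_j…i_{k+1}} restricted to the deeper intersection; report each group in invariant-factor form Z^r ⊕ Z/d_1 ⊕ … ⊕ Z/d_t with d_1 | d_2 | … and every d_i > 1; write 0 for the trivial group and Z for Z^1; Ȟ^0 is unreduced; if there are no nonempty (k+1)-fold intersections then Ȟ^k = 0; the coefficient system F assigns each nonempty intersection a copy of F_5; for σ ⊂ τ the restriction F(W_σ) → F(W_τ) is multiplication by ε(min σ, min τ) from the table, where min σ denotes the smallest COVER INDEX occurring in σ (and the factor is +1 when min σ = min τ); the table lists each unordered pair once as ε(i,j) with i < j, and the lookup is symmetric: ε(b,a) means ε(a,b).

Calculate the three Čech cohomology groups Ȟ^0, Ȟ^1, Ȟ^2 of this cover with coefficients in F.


Ȟ^0 = Z/5, Ȟ^1 = Z/5 and Ȟ^2 = 0

cover nerve:
  W1={{a},{c},{d},{a,c},{c,e},{c,f},{d,e},{d,f},{c,e,f},{d,e,f}} W2={{b},{f},{g},{b,g},{c,f},{d,f},{e,f},{e,g},{c,e,f},{d,e,f}} W3={{c},{d},{a,c},{c,e},{c,f},{d,e},{d,f},{c,e,f},{d,e,f}} W4={{a},{d},{e},{a,c},{c,e},{d,e},{d,f},{e,f},{e,g},{c,e,f},{d,e,f}} W5={{a},{b},{a,c},{b,g}}
  W12={{c,f},{d,f},{c,e,f},{d,e,f}} W13={{c},{d},{a,c},{c,e},{c,f},{d,e},{d,f},{c,e,f},{d,e,f}} W14={{a},{d},{a,c},{c,e},{d,e},{d,f},{c,e,f},{d,e,f}} W15={{a},{a,c}} W23={{c,f},{d,f},{c,e,f},{d,e,f}} W24={{d,f},{e,f},{e,g},{c,e,f},{d,e,f}} W25={{b},{b,g}} W34={{d},{a,c},{c,e},{d,e},{d,f},{c,e,f},{d,e,f}} W35={{a,c}} W45={{a},{a,c}}
  W123={{c,f},{d,f},{c,e,f},{d,e,f}} W124={{d,f},{c,e,f},{d,e,f}} W134={{d},{a,c},{c,e},{d,e},{d,f},{c,e,f},{d,e,f}} W135={{a,c}} W145={{a},{a,c}} W234={{d,f},{c,e,f},{d,e,f}} W345={{a,c}}
  W1234={{d,f},{c,e,f},{d,e,f}} W1345={{a,c}}
C dims 5,10,7,2; δ0: rk_F5 4; δ1: rk_F5 5; δ2: rk_F5 2
Ȟ^0: (5−4)−0=1 ⇒ Z/5
Ȟ^1: (10−5)−4=1 ⇒ Z/5
Ȟ^2: (7−2)−5=0 ⇒ 0


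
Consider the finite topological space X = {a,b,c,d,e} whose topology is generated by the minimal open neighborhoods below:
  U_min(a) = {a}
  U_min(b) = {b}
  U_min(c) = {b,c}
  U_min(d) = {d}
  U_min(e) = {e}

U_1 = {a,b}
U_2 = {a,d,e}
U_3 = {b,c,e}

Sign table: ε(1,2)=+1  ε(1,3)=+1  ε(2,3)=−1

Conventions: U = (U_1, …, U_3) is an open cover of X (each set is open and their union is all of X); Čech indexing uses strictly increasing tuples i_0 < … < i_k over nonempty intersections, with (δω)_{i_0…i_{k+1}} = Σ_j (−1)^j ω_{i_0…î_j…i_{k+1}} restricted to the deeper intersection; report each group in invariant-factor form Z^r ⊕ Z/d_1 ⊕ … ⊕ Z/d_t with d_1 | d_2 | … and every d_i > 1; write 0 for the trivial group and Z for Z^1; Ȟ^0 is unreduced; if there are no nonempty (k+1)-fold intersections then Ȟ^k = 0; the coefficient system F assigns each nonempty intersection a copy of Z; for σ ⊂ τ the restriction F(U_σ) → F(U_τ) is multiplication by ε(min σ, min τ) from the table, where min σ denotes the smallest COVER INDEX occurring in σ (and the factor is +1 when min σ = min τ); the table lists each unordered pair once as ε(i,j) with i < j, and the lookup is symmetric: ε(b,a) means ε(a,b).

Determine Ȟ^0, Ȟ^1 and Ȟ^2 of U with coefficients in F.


Ȟ^0 = 0, Ȟ^1 = Z/2, Ȟ^2 = 0

nonempty intersections:
  U12={a} U13={b} U23={e}
C dims 3,3; δ0: rk 3, SNF 1^2·2
Ȟ^0: (3−3)−0=0 ⇒ 0
Ȟ^1: (3−0)−3=0 plus torsion [2] ⇒ Z/2
Ȟ^2: (0−0)−0=0 ⇒ 0


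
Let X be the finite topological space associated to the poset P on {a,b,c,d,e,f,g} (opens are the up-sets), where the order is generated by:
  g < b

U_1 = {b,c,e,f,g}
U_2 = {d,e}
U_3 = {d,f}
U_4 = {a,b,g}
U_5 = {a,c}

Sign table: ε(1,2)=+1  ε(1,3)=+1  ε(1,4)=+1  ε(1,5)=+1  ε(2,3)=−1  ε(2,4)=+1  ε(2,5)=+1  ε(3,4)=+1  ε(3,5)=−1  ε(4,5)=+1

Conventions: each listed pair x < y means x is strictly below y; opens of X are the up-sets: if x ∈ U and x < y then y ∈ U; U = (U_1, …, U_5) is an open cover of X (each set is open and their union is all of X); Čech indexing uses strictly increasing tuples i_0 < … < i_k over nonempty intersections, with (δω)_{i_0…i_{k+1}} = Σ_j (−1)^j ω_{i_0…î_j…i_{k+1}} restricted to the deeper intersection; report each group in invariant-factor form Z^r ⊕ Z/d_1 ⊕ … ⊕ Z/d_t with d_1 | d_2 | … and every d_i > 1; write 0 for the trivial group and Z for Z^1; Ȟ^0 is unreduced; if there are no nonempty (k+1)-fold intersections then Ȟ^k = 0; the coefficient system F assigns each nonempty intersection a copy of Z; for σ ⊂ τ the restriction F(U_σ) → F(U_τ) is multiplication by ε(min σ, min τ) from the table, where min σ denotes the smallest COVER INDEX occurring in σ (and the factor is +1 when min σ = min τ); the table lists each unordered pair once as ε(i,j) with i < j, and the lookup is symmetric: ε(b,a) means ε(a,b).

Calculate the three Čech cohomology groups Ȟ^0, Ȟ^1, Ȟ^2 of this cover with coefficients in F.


Ȟ^0(U;F) ≅ 0; Ȟ^1(U;F) ≅ Z ⊕ Z/2; Ȟ^2(U;F) ≅ 0

cover nerve:
  U12={e} U13={f} U14={b,g} U15={c} U23={d} U45={a}
C dims 5,6; δ0: rk 5, SNF 1^4·2
Ȟ^0: (5−5)−0=0 ⇒ 0
Ȟ^1: (6−0)−5=1 plus torsion [2] ⇒ Z ⊕ Z/2
Ȟ^2: (0−0)−0=0 ⇒ 0


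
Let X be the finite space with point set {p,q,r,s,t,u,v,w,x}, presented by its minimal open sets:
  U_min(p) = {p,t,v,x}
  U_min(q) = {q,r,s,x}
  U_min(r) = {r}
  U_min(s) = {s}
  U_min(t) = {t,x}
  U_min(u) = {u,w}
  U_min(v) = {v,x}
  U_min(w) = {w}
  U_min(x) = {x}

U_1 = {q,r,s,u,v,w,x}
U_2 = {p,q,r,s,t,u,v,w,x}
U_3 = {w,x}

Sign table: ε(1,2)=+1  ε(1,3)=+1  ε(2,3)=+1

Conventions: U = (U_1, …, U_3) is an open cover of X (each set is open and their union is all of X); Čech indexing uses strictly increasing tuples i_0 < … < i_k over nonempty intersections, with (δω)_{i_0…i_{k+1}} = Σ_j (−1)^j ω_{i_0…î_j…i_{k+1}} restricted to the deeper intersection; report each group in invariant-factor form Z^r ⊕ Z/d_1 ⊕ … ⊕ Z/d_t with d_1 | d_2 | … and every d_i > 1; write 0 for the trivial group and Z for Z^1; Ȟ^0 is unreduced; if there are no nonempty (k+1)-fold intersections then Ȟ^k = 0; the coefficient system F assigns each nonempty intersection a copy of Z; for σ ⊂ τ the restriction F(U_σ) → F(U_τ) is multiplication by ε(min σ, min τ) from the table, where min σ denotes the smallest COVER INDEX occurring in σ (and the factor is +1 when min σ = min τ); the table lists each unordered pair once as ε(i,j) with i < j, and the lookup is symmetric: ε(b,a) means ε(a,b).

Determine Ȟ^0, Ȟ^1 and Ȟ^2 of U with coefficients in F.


nerve simplices:
  U12={q,r,s,u,v,w,x} U13={w,x} U23={w,x}
  U123={w,x}
C dims 3,3,1; δ0: rk 2, SNF 1^2; δ1: rk 1, SNF 1^1
degree 0: 3−2−0 = 1 → Ȟ^0 ≅ Z
degree 1: 3−1−2 = 0 → Ȟ^1 ≅ 0
degree 2: 1−0−1 = 0 → Ȟ^2 ≅ 0

Ȟ^0(U;F) ≅ Z; Ȟ^1(U;F) ≅ 0; Ȟ^2(U;F) ≅ 0


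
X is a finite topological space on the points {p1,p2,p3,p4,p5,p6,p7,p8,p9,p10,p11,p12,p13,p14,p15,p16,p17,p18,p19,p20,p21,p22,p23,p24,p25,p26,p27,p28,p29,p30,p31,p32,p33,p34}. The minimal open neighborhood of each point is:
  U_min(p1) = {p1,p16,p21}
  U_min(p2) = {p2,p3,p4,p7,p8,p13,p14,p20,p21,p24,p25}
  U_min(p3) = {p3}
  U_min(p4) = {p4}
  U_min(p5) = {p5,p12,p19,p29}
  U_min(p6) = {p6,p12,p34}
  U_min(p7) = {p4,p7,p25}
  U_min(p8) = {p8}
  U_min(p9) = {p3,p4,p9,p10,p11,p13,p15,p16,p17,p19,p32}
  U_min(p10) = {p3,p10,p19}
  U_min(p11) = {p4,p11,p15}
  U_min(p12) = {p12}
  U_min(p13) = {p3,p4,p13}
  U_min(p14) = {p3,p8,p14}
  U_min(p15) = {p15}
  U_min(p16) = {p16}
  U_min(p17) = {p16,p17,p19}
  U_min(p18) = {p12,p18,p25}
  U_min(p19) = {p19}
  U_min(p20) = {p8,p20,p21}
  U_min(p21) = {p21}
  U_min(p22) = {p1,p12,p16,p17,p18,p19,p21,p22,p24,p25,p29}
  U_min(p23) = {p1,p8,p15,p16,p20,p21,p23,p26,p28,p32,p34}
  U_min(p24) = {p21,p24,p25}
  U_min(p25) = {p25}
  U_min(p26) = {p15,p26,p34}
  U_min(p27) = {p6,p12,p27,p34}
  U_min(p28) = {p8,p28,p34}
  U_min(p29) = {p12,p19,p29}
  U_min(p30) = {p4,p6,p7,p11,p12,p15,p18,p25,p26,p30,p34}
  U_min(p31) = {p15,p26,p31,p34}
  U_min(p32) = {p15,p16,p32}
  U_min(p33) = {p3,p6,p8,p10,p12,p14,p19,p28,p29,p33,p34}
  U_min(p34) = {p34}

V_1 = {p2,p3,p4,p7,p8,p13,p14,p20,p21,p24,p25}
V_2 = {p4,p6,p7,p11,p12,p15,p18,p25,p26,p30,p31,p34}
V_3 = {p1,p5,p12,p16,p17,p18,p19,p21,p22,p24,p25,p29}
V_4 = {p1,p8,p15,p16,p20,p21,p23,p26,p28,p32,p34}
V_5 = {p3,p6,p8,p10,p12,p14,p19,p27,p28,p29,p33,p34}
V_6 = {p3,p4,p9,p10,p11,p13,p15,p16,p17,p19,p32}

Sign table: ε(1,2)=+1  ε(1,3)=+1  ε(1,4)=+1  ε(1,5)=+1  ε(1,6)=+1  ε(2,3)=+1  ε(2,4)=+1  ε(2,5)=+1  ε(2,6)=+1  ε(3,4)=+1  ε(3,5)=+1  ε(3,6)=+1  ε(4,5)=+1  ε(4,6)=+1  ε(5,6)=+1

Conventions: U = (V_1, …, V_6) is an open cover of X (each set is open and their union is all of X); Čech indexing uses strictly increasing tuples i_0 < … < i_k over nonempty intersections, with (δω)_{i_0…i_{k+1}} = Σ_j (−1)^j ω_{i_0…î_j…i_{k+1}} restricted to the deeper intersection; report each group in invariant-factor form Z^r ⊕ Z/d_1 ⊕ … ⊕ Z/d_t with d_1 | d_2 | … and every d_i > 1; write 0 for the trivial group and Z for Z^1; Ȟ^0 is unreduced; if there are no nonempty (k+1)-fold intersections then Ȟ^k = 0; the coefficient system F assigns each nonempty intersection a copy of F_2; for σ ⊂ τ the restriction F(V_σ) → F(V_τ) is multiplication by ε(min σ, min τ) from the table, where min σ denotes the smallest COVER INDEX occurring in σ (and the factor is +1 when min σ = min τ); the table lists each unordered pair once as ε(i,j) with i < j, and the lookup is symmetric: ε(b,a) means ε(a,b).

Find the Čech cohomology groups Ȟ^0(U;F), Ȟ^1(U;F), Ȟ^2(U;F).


intersection data:
  V12={p4,p7,p25} V13={p21,p24,p25} V14={p8,p20,p21} V15={p3,p8,p14} V16={p3,p4,p13} V23={p12,p18,p25} V24={p15,p26,p34} V25={p6,p12,p34} V26={p4,p11,p15} V34={p1,p16,p21} V35={p12,p19,p29} V36={p16,p17,p19} V45={p8,p28,p34} V46={p15,p16,p32} V56={p3,p10,p19}
  V123={p25} V126={p4} V134={p21} V145={p8} V156={p3} V235={p12} V245={p34} V246={p15} V346={p16} V356={p19}
C dims 6,15,10; δ0: rk_F2 5; δ1: rk_F2 9
Ȟ^0 = (6 − 5) − 0 = 1, so Ȟ^0 ≅ Z/2
Ȟ^1 = (15 − 9) − 5 = 1, so Ȟ^1 ≅ Z/2
Ȟ^2 = (10 − 0) − 9 = 1, so Ȟ^2 ≅ Z/2

Ȟ^0(U;F) ≅ Z/2, Ȟ^1(U;F) ≅ Z/2, Ȟ^2(U;F) ≅ Z/2


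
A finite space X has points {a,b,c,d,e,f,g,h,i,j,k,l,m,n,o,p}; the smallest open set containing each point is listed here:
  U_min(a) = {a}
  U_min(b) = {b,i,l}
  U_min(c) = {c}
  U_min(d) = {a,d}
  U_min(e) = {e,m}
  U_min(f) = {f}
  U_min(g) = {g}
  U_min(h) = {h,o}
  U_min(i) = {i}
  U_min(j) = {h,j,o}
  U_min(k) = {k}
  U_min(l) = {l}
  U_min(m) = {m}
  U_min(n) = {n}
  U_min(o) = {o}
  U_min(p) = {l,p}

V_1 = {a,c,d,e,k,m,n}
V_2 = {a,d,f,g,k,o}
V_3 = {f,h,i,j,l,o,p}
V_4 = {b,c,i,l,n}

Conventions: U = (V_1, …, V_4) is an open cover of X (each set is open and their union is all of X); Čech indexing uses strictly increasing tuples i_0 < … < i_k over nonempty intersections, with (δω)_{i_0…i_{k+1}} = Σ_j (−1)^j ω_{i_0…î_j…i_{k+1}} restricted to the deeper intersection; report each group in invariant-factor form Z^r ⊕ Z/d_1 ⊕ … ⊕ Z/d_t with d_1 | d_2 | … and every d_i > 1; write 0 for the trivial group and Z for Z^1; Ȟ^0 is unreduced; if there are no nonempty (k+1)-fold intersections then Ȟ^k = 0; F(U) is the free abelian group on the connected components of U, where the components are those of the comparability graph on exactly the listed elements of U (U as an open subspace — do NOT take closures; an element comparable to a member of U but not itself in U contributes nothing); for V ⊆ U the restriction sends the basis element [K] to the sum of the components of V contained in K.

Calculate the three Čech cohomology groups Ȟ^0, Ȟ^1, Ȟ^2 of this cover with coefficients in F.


Ȟ^0(U;F) ≅ Z^9, Ȟ^1(U;F) ≅ 0, Ȟ^2(U;F) ≅ 0

nerve simplices:
  V12={a,d,k} V14={c,n} V23={f,o} V34={i,l}
components per intersection:
  V1: {a,d} {c} {e,m} {k} {n}
  V2: {a,d} {f} {g} {k} {o}
  V3: {f} {h,j,o} {i} {l,p}
  V4: {b,i,l} {c} {n}
  V12: {a,d} {k}
  V14: {c} {n}
  V23: {f} {o}
  V34: {i} {l}
C dims 17,8; δ0: rk 8, SNF 1^8
degree 0: 17−8−0 = 9 → Ȟ^0 ≅ Z^9
degree 1: 8−0−8 = 0 → Ȟ^1 ≅ 0
degree 2: 0−0−0 = 0 → Ȟ^2 ≅ 0


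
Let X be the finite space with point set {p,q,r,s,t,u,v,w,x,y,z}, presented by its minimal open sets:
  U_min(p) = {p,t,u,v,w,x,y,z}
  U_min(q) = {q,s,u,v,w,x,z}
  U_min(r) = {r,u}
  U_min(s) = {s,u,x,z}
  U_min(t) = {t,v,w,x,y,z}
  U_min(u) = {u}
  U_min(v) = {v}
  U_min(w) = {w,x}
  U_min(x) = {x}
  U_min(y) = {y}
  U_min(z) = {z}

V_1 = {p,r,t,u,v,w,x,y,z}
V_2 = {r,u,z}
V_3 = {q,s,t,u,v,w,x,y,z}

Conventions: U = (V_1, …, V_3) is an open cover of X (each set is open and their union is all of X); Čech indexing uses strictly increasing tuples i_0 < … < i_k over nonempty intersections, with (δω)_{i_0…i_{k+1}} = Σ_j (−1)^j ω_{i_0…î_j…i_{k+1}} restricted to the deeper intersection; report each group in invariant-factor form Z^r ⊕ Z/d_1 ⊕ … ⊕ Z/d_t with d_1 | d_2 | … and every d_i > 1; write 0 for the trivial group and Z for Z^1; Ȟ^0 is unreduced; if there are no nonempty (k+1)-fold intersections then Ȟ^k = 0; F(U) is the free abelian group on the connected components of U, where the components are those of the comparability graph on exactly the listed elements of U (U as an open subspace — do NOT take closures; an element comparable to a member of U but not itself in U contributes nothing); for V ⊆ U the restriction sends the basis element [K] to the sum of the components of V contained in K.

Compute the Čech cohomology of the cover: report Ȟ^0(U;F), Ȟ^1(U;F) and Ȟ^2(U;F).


nonempty overlaps:
  V12={r,u,z} V13={t,u,v,w,x,y,z} V23={u,z}
  V123={u,z}
components per intersection:
  V1: {p,r,t,u,v,w,x,y,z}
  V2: {r,u} {z}
  V3: {q,s,t,u,v,w,x,y,z}
  V12: {r,u} {z}
  V13: {t,v,w,x,y,z} {u}
  V23: {u} {z}
  V123: {u} {z}
C dims 4,6,2; δ0: rk 3, SNF 1^3; δ1: rk 2, SNF 1^2
degree 0: 4−3−0 = 1 → Ȟ^0 ≅ Z
degree 1: 6−2−3 = 1 → Ȟ^1 ≅ Z
degree 2: 2−0−2 = 0 → Ȟ^2 ≅ 0

Ȟ^0(U;F) ≅ Z; Ȟ^1(U;F) ≅ Z; Ȟ^2(U;F) ≅ 0


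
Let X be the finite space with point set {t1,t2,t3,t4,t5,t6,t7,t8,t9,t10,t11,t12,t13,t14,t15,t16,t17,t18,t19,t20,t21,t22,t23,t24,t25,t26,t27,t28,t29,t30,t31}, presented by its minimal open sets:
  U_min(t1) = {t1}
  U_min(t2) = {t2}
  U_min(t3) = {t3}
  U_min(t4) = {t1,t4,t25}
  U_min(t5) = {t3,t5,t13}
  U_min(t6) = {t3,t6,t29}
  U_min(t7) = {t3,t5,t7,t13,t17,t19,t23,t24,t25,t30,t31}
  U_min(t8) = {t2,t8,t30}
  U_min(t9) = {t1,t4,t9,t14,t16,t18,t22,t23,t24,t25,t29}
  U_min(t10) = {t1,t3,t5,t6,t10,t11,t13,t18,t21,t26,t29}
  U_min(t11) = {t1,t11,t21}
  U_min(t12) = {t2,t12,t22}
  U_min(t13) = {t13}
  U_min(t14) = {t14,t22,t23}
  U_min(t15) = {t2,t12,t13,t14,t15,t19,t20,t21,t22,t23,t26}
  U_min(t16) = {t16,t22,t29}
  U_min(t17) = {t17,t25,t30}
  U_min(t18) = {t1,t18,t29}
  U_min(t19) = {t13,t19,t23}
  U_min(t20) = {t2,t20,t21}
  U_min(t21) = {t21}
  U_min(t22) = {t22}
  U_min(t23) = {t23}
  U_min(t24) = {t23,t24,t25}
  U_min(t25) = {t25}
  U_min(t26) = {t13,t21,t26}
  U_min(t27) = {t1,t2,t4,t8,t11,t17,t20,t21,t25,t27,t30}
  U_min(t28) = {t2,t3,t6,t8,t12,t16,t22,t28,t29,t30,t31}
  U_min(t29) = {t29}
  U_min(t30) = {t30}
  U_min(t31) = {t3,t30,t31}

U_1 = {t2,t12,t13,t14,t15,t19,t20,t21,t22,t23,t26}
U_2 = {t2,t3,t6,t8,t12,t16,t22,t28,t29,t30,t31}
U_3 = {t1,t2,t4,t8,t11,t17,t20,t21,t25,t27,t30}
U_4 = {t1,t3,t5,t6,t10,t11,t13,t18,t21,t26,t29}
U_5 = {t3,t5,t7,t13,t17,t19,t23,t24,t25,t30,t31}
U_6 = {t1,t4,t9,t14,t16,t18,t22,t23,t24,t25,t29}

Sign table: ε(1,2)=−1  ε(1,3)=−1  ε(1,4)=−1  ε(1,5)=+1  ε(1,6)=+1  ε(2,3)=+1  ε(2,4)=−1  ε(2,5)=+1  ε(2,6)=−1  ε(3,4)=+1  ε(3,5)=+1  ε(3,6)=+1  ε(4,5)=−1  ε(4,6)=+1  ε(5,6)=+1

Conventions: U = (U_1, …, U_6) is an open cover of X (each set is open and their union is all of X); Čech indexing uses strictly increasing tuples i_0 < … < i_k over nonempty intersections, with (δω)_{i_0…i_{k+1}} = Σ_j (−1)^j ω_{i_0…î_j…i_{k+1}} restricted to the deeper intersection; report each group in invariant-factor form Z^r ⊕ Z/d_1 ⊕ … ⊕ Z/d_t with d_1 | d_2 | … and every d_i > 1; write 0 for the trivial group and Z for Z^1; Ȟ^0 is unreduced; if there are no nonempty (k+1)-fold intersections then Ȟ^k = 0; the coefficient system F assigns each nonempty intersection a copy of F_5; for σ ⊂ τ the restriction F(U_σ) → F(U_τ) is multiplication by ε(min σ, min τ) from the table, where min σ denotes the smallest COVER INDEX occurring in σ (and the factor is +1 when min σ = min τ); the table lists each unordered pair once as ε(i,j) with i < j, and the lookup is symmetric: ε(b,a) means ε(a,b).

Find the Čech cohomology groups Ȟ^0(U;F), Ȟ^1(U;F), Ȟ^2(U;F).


Ȟ^0 = 0,  Ȟ^1 = 0,  Ȟ^2 = Z/5

cover nerve:
  U12={t2,t12,t22} U13={t2,t20,t21} U14={t13,t21,t26} U15={t13,t19,t23} U16={t14,t22,t23} U23={t2,t8,t30} U24={t3,t6,t29} U25={t3,t30,t31} U26={t16,t22,t29} U34={t1,t11,t21} U35={t17,t25,t30} U36={t1,t4,t25} U45={t3,t5,t13} U46={t1,t18,t29} U56={t23,t24,t25}
  U123={t2} U126={t22} U134={t21} U145={t13} U156={t23} U235={t30} U245={t3} U246={t29} U346={t1} U356={t25}
C dims 6,15,10; δ0: rk_F5 6; δ1: rk_F5 9
Ȟ^0: (6−6)−0=0 ⇒ 0
Ȟ^1: (15−9)−6=0 ⇒ 0
Ȟ^2: (10−0)−9=1 ⇒ Z/5


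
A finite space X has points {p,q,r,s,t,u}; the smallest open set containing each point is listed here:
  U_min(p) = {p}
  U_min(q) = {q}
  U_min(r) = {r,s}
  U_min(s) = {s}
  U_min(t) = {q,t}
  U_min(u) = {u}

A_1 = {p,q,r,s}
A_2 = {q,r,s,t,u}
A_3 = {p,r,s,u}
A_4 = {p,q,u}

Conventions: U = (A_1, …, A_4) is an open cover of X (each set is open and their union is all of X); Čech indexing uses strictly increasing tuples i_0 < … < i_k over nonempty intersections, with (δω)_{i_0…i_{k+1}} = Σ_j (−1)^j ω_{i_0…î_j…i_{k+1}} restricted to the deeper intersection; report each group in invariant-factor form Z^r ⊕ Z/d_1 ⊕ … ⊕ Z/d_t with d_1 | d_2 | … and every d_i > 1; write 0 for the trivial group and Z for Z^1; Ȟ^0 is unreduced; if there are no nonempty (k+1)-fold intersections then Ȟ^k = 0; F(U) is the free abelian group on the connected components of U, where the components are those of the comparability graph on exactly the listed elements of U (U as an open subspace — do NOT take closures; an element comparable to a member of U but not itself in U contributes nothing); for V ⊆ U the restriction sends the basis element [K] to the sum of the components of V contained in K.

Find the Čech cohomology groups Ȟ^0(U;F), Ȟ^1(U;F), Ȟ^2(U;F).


nonempty overlaps:
  A12={q,r,s} A13={p,r,s} A14={p,q} A23={r,s,u} A24={q,u} A34={p,u}
  A123={r,s} A124={q} A134={p} A234={u}
components per intersection:
  A1: {p} {q} {r,s}
  A2: {q,t} {r,s} {u}
  A3: {p} {r,s} {u}
  A4: {p} {q} {u}
  A12: {q} {r,s}
  A13: {p} {r,s}
  A14: {p} {q}
  A23: {r,s} {u}
  A24: {q} {u}
  A34: {p} {u}
  A123: {r,s}
  A124: {q}
  A134: {p}
  A234: {u}
C dims 12,12,4; δ0: rk 8, SNF 1^8; δ1: rk 4, SNF 1^4
degree 0: 12−8−0 = 4 → Ȟ^0 ≅ Z^4
degree 1: 12−4−8 = 0 → Ȟ^1 ≅ 0
degree 2: 4−0−4 = 0 → Ȟ^2 ≅ 0

Ȟ^0 ≅ Z^4,  Ȟ^1 ≅ 0,  Ȟ^2 ≅ 0


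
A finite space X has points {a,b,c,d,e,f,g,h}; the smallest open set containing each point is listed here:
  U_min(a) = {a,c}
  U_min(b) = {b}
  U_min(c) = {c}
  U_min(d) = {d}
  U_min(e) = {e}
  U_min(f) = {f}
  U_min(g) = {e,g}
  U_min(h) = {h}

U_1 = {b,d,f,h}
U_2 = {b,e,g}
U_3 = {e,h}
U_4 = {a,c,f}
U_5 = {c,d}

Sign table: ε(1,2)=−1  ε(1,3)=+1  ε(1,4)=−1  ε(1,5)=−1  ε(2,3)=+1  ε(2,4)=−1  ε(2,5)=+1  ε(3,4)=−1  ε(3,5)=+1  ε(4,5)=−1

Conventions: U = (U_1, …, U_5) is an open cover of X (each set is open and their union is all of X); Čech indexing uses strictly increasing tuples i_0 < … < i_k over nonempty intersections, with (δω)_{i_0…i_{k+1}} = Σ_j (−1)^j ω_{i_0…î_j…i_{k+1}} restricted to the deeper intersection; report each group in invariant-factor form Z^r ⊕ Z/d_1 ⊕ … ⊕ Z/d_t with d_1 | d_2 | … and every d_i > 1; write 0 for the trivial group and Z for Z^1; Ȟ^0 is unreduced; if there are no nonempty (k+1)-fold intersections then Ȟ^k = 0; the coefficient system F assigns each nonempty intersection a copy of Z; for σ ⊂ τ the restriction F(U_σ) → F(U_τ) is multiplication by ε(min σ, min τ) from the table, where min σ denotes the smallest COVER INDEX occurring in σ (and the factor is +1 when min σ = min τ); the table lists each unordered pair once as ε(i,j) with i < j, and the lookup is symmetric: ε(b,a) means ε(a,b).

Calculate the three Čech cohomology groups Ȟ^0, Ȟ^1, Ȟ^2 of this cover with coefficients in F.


Ȟ^0 ≅ 0, Ȟ^1 ≅ Z ⊕ Z/2, Ȟ^2 ≅ 0

nonempty intersections:
  U12={b} U13={h} U14={f} U15={d} U23={e} U45={c}
C dims 5,6; δ0: rk 5, SNF 1^4·2
Ȟ^0: (5−5)−0=0 ⇒ 0
Ȟ^1: (6−0)−5=1 plus torsion [2] ⇒ Z ⊕ Z/2
Ȟ^2: (0−0)−0=0 ⇒ 0


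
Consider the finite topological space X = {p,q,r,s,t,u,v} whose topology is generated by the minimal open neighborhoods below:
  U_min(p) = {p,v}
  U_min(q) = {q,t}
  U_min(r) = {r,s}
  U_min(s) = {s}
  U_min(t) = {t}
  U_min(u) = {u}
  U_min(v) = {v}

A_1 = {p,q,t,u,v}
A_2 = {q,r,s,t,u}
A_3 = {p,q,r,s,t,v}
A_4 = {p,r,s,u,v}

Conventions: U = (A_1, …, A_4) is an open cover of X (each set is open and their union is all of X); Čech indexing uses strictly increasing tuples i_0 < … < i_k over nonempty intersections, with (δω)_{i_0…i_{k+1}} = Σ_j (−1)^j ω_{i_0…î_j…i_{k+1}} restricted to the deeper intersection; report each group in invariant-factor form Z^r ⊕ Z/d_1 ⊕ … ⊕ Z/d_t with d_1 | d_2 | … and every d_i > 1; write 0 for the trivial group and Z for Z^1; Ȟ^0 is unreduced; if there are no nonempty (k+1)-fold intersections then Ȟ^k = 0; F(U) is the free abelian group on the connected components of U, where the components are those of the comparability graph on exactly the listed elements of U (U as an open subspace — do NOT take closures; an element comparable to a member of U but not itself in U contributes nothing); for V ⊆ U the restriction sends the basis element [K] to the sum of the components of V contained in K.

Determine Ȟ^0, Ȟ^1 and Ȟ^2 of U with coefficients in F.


intersection data:
  A12={q,t,u} A13={p,q,t,v} A14={p,u,v} A23={q,r,s,t} A24={r,s,u} A34={p,r,s,v}
  A123={q,t} A124={u} A134={p,v} A234={r,s}
components per intersection:
  A1: {p,v} {q,t} {u}
  A2: {q,t} {r,s} {u}
  A3: {p,v} {q,t} {r,s}
  A4: {p,v} {r,s} {u}
  A12: {q,t} {u}
  A13: {p,v} {q,t}
  A14: {p,v} {u}
  A23: {q,t} {r,s}
  A24: {r,s} {u}
  A34: {p,v} {r,s}
  A123: {q,t}
  A124: {u}
  A134: {p,v}
  A234: {r,s}
C dims 12,12,4; δ0: rk 8, SNF 1^8; δ1: rk 4, SNF 1^4
Ȟ^0 = (12 − 8) − 0 = 4, so Ȟ^0 ≅ Z^4
Ȟ^1 = (12 − 4) − 8 = 0, so Ȟ^1 ≅ 0
Ȟ^2 = (4 − 0) − 4 = 0, so Ȟ^2 ≅ 0

Ȟ^0(U;F) ≅ Z^4, Ȟ^1(U;F) ≅ 0, Ȟ^2(U;F) ≅ 0


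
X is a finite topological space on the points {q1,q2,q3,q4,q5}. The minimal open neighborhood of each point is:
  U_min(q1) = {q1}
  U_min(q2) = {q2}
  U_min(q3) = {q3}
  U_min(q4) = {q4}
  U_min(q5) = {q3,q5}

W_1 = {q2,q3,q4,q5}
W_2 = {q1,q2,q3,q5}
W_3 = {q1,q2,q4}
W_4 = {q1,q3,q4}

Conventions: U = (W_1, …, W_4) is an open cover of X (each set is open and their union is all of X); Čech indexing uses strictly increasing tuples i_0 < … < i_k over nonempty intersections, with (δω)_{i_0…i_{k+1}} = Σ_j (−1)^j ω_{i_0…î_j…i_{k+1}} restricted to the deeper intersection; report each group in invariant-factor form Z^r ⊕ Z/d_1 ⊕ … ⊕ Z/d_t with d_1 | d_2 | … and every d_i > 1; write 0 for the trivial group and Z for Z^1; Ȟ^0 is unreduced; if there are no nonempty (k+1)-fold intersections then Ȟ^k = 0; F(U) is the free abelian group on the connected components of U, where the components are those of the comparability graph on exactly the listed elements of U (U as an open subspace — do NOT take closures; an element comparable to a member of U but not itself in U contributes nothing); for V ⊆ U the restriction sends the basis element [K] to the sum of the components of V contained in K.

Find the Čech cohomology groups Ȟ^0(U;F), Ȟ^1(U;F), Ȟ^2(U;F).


Ȟ^0(U;F) ≅ Z^4,  Ȟ^1(U;F) ≅ 0,  Ȟ^2(U;F) ≅ 0

nonempty overlaps:
  W12={q2,q3,q5} W13={q2,q4} W14={q3,q4} W23={q1,q2} W24={q1,q3} W34={q1,q4}
  W123={q2} W124={q3} W134={q4} W234={q1}
components per intersection:
  W1: {q2} {q3,q5} {q4}
  W2: {q1} {q2} {q3,q5}
  W3: {q1} {q2} {q4}
  W4: {q1} {q3} {q4}
  W12: {q2} {q3,q5}
  W13: {q2} {q4}
  W14: {q3} {q4}
  W23: {q1} {q2}
  W24: {q1} {q3}
  W34: {q1} {q4}
  W123: {q2}
  W124: {q3}
  W134: {q4}
  W234: {q1}
C dims 12,12,4; δ0: rk 8, SNF 1^8; δ1: rk 4, SNF 1^4
degree 0: 12−8−0 = 4 → Ȟ^0 ≅ Z^4
degree 1: 12−4−8 = 0 → Ȟ^1 ≅ 0
degree 2: 4−0−4 = 0 → Ȟ^2 ≅ 0


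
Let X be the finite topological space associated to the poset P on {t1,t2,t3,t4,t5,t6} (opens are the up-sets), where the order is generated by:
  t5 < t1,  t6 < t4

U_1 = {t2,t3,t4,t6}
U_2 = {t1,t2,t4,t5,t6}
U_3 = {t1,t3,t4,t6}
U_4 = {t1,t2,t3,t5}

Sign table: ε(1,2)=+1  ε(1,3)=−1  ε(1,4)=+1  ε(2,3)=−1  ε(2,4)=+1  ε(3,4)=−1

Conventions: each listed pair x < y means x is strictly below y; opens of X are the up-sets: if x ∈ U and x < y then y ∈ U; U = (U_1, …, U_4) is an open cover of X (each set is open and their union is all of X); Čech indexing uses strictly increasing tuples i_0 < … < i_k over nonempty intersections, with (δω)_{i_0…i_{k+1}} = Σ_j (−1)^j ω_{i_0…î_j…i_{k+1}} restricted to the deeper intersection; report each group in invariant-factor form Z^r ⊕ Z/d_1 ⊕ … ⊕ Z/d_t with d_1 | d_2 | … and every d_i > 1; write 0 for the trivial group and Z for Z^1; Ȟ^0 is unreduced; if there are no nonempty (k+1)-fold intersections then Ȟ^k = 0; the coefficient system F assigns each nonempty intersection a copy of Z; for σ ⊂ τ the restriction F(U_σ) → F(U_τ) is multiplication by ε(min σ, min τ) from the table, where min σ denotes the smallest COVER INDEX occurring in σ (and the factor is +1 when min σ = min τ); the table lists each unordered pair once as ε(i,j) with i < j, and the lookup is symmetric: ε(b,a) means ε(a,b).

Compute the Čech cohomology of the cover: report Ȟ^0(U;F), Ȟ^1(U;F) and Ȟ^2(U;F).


Ȟ^0 = Z, Ȟ^1 = 0, Ȟ^2 = Z

nerve of the cover:
  U12={t2,t4,t6} U13={t3,t4,t6} U14={t2,t3} U23={t1,t4,t6} U24={t1,t2,t5} U34={t1,t3}
  U123={t4,t6} U124={t2} U134={t3} U234={t1}
C dims 4,6,4; δ0: rk 3, SNF 1^3; δ1: rk 3, SNF 1^3
Ȟ^0 = (4 − 3) − 0 = 1, so Ȟ^0 ≅ Z
Ȟ^1 = (6 − 3) − 3 = 0, so Ȟ^1 ≅ 0
Ȟ^2 = (4 − 0) − 3 = 1, so Ȟ^2 ≅ Z


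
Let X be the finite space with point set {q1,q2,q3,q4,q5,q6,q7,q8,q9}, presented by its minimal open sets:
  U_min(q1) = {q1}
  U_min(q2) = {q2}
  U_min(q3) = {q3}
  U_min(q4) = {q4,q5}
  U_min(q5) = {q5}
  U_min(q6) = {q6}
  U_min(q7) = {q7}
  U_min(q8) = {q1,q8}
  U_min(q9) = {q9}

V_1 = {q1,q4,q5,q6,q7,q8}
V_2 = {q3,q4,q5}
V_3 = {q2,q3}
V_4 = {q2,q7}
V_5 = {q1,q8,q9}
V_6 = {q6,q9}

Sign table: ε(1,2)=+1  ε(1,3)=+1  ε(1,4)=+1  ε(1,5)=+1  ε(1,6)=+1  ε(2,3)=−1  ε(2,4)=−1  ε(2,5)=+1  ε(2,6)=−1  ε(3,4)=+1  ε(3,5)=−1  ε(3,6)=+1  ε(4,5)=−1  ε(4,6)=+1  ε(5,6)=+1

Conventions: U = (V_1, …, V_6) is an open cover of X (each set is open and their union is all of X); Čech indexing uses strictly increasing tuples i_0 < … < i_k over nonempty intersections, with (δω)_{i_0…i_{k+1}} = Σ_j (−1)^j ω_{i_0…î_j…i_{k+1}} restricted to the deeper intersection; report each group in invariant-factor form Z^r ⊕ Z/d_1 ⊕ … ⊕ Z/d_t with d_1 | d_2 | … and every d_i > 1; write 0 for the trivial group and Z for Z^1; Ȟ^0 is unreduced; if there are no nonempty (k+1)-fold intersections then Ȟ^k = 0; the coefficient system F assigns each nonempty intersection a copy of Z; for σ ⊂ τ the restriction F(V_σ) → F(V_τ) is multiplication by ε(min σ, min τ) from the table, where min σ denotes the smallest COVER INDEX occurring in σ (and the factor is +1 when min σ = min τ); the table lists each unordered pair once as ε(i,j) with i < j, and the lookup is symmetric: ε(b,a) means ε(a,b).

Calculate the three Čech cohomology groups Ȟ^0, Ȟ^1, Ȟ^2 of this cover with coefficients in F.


nonempty intersections:
  V12={q4,q5} V14={q7} V15={q1,q8} V16={q6} V23={q3} V34={q2} V56={q9}
C dims 6,7; δ0: rk 6, SNF 1^5·2
Ȟ^0: (6−6)−0=0 ⇒ 0
Ȟ^1: (7−0)−6=1 plus torsion [2] ⇒ Z ⊕ Z/2
Ȟ^2: (0−0)−0=0 ⇒ 0

Ȟ^0 = 0, Ȟ^1 = Z ⊕ Z/2 and Ȟ^2 = 0


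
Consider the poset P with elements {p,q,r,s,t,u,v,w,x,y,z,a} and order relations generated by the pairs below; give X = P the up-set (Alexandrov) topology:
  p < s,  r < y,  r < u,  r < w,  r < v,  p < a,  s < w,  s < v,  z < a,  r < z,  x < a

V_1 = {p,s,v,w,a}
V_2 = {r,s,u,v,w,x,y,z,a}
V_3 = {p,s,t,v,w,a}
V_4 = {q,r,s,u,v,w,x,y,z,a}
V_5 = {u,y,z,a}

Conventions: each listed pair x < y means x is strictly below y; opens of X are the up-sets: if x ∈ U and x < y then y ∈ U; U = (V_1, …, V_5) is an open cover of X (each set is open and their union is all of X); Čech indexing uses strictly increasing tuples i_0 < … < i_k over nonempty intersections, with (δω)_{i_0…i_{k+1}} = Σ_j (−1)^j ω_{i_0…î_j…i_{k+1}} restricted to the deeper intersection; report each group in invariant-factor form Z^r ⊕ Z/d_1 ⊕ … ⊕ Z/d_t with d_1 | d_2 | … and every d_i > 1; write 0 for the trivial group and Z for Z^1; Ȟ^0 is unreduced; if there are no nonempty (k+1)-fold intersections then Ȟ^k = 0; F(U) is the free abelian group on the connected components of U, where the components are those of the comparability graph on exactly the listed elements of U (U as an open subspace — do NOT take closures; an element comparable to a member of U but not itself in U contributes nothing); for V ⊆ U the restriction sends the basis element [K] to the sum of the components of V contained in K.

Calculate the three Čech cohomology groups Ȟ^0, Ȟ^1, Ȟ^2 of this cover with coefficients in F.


nerve simplices:
  V12={s,v,w,a} V13={p,s,v,w,a} V14={s,v,w,a} V15={a} V23={s,v,w,a} V24={r,s,u,v,w,x,y,z,a} V25={u,y,z,a} V34={s,v,w,a} V35={a} V45={u,y,z,a}
  V123={s,v,w,a} V124={s,v,w,a} V125={a} V134={s,v,w,a} V135={a} V145={a} V234={s,v,w,a} V235={a} V245={u,y,z,a} V345={a}
  V1234={s,v,w,a} V1235={a} V1245={a} V1345={a} V2345={a}
  V12345={a}
components per intersection:
  V1: {p,s,v,w,a}
  V2: {r,s,u,v,w,x,y,z,a}
  V3: {p,s,v,w,a} {t}
  V4: {q} {r,s,u,v,w,x,y,z,a}
  V5: {u} {y} {z,a}
  V12: {s,v,w} {a}
  V13: {p,s,v,w,a}
  V14: {s,v,w} {a}
  V15: {a}
  V23: {s,v,w} {a}
  V24: {r,s,u,v,w,x,y,z,a}
  V25: {u} {y} {z,a}
  V34: {s,v,w} {a}
  V35: {a}
  V45: {u} {y} {z,a}
  V123: {s,v,w} {a}
  V124: {s,v,w} {a}
  V125: {a}
  V134: {s,v,w} {a}
  V135: {a}
  V145: {a}
  V234: {s,v,w} {a}
  V235: {a}
  V245: {u} {y} {z,a}
  V345: {a}
  V1234: {s,v,w} {a}
  V1235: {a}
  V1245: {a}
  V1345: {a}
  V2345: {a}
  V12345: {a}
C dims 9,18,16,6; δ0: rk 6, SNF 1^6; δ1: rk 11, SNF 1^11; δ2: rk 5, SNF 1^5
degree 0: 9−6−0 = 3 → Ȟ^0 ≅ Z^3
degree 1: 18−11−6 = 1 → Ȟ^1 ≅ Z
degree 2: 16−5−11 = 0 → Ȟ^2 ≅ 0

Ȟ^0(U;F) ≅ Z^3,  Ȟ^1(U;F) ≅ Z,  Ȟ^2(U;F) ≅ 0


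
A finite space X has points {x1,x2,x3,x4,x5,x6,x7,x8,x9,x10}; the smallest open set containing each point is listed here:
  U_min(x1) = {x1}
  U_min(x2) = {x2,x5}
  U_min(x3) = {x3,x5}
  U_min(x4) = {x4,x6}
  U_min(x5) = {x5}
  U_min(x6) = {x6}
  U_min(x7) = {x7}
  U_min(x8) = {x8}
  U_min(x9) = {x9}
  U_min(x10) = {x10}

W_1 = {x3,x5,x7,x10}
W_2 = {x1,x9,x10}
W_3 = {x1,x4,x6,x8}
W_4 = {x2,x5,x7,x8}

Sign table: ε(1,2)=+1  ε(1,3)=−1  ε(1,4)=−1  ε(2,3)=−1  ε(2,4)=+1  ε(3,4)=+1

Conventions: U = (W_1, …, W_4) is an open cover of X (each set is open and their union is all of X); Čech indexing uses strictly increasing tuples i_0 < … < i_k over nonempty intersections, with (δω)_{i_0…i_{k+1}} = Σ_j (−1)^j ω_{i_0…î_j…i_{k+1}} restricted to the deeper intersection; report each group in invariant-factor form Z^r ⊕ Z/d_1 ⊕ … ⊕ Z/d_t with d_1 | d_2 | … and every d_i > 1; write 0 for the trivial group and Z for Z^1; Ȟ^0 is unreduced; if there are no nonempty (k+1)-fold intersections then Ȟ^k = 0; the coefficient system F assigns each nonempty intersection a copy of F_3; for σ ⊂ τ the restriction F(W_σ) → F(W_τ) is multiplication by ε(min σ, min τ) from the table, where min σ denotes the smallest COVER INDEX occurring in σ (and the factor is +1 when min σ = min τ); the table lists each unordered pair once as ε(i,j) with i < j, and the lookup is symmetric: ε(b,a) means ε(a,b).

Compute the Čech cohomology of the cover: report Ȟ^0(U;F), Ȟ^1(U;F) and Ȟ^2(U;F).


cover nerve:
  W12={x10} W14={x5,x7} W23={x1} W34={x8}
C dims 4,4; δ0: rk_F3 3
Ȟ^0: (4−3)−0=1 ⇒ Z/3
Ȟ^1: (4−0)−3=1 ⇒ Z/3
Ȟ^2: (0−0)−0=0 ⇒ 0

Ȟ^0 = Z/3, Ȟ^1 = Z/3 and Ȟ^2 = 0


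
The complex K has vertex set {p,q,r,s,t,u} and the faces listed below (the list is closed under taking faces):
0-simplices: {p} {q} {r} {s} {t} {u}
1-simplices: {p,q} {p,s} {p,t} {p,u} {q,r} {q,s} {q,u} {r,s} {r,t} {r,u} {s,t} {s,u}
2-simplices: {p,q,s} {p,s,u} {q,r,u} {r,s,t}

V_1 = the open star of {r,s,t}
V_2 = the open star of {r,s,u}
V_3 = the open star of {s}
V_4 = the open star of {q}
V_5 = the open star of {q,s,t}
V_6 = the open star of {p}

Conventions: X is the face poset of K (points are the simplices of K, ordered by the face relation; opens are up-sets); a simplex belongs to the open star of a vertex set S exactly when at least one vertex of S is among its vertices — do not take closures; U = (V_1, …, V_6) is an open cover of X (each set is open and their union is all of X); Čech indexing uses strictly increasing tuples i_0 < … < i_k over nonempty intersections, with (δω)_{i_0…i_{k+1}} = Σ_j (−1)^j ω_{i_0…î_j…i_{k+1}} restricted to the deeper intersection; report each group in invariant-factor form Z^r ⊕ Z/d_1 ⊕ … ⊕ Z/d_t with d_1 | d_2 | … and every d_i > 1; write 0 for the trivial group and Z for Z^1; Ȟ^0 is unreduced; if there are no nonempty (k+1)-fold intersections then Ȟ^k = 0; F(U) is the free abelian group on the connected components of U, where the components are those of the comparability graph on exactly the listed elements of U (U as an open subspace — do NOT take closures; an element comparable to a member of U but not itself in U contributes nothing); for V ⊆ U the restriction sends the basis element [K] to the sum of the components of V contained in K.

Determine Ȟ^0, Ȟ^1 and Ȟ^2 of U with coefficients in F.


intersection data:
  V1={{r},{s},{t},{p,s},{p,t},{q,r},{q,s},{r,s},{r,t},{r,u},{s,t},{s,u},{p,q,s},{p,s,u},{q,r,u},{r,s,t}} V2={{r},{s},{u},{p,s},{p,u},{q,r},{q,s},{q,u},{r,s},{r,t},{r,u},{s,t},{s,u},{p,q,s},{p,s,u},{q,r,u},{r,s,t}} V3={{s},{p,s},{q,s},{r,s},{s,t},{s,u},{p,q,s},{p,s,u},{r,s,t}} V4={{q},{p,q},{q,r},{q,s},{q,u},{p,q,s},{q,r,u}} V5={{q},{s},{t},{p,q},{p,s},{p,t},{q,r},{q,s},{q,u},{r,s},{r,t},{s,t},{s,u},{p,q,s},{p,s,u},{q,r,u},{r,s,t}} V6={{p},{p,q},{p,s},{p,t},{p,u},{p,q,s},{p,s,u}}
  V12={{r},{s},{p,s},{q,r},{q,s},{r,s},{r,t},{r,u},{s,t},{s,u},{p,q,s},{p,s,u},{q,r,u},{r,s,t}} V13={{s},{p,s},{q,s},{r,s},{s,t},{s,u},{p,q,s},{p,s,u},{r,s,t}} V14={{q,r},{q,s},{p,q,s},{q,r,u}} V15={{s},{t},{p,s},{p,t},{q,r},{q,s},{r,s},{r,t},{s,t},{s,u},{p,q,s},{p,s,u},{q,r,u},{r,s,t}} V16={{p,s},{p,t},{p,q,s},{p,s,u}} V23={{s},{p,s},{q,s},{r,s},{s,t},{s,u},{p,q,s},{p,s,u},{r,s,t}} V24={{q,r},{q,s},{q,u},{p,q,s},{q,r,u}} V25={{s},{p,s},{q,r},{q,s},{q,u},{r,s},{r,t},{s,t},{s,u},{p,q,s},{p,s,u},{q,r,u},{r,s,t}} V26={{p,s},{p,u},{p,q,s},{p,s,u}} V34={{q,s},{p,q,s}} V35={{s},{p,s},{q,s},{r,s},{s,t},{s,u},{p,q,s},{p,s,u},{r,s,t}} V36={{p,s},{p,q,s},{p,s,u}} V45={{q},{p,q},{q,r},{q,s},{q,u},{p,q,s},{q,r,u}} V46={{p,q},{p,q,s}} V56={{p,q},{p,s},{p,t},{p,q,s},{p,s,u}}
  V123={{s},{p,s},{q,s},{r,s},{s,t},{s,u},{p,q,s},{p,s,u},{r,s,t}} V124={{q,r},{q,s},{p,q,s},{q,r,u}} V125={{s},{p,s},{q,r},{q,s},{r,s},{r,t},{s,t},{s,u},{p,q,s},{p,s,u},{q,r,u},{r,s,t}} V126={{p,s},{p,q,s},{p,s,u}} V134={{q,s},{p,q,s}} V135={{s},{p,s},{q,s},{r,s},{s,t},{s,u},{p,q,s},{p,s,u},{r,s,t}} V136={{p,s},{p,q,s},{p,s,u}} V145={{q,r},{q,s},{p,q,s},{q,r,u}} V146={{p,q,s}} V156={{p,s},{p,t},{p,q,s},{p,s,u}} V234={{q,s},{p,q,s}} V235={{s},{p,s},{q,s},{r,s},{s,t},{s,u},{p,q,s},{p,s,u},{r,s,t}} V236={{p,s},{p,q,s},{p,s,u}} V245={{q,r},{q,s},{q,u},{p,q,s},{q,r,u}} V246={{p,q,s}} V256={{p,s},{p,q,s},{p,s,u}} V345={{q,s},{p,q,s}} V346={{p,q,s}} V356={{p,s},{p,q,s},{p,s,u}} V456={{p,q},{p,q,s}}
  V1234={{q,s},{p,q,s}} V1235={{s},{p,s},{q,s},{r,s},{s,t},{s,u},{p,q,s},{p,s,u},{r,s,t}} V1236={{p,s},{p,q,s},{p,s,u}} V1245={{q,r},{q,s},{p,q,s},{q,r,u}} V1246={{p,q,s}} V1256={{p,s},{p,q,s},{p,s,u}} V1345={{q,s},{p,q,s}} V1346={{p,q,s}} V1356={{p,s},{p,q,s},{p,s,u}} V1456={{p,q,s}} V2345={{q,s},{p,q,s}} V2346={{p,q,s}} V2356={{p,s},{p,q,s},{p,s,u}} V2456={{p,q,s}} V3456={{p,q,s}}
  V12345={{q,s},{p,q,s}} V12346={{p,q,s}} V12356={{p,s},{p,q,s},{p,s,u}} V12456={{p,q,s}} V13456={{p,q,s}} V23456={{p,q,s}}
  V123456={{p,q,s}}
components per intersection:
  V1: {{r},{s},{t},{p,s},{p,t},{q,r},{q,s},{r,s},{r,t},{r,u},{s,t},{s,u},{p,q,s},{p,s,u},{q,r,u},{r,s,t}}
  V2: {{r},{s},{u},{p,s},{p,u},{q,r},{q,s},{q,u},{r,s},{r,t},{r,u},{s,t},{s,u},{p,q,s},{p,s,u},{q,r,u},{r,s,t}}
  V3: {{s},{p,s},{q,s},{r,s},{s,t},{s,u},{p,q,s},{p,s,u},{r,s,t}}
  V4: {{q},{p,q},{q,r},{q,s},{q,u},{p,q,s},{q,r,u}}
  V5: {{q},{s},{t},{p,q},{p,s},{p,t},{q,r},{q,s},{q,u},{r,s},{r,t},{s,t},{s,u},{p,q,s},{p,s,u},{q,r,u},{r,s,t}}
  V6: {{p},{p,q},{p,s},{p,t},{p,u},{p,q,s},{p,s,u}}
  V12: {{r},{s},{p,s},{q,r},{q,s},{r,s},{r,t},{r,u},{s,t},{s,u},{p,q,s},{p,s,u},{q,r,u},{r,s,t}}
  V13: {{s},{p,s},{q,s},{r,s},{s,t},{s,u},{p,q,s},{p,s,u},{r,s,t}}
  V14: {{q,r},{q,r,u}} {{q,s},{p,q,s}}
  V15: {{s},{t},{p,s},{p,t},{q,s},{r,s},{r,t},{s,t},{s,u},{p,q,s},{p,s,u},{r,s,t}} {{q,r},{q,r,u}}
  V16: {{p,s},{p,q,s},{p,s,u}} {{p,t}}
  V23: {{s},{p,s},{q,s},{r,s},{s,t},{s,u},{p,q,s},{p,s,u},{r,s,t}}
  V24: {{q,r},{q,u},{q,r,u}} {{q,s},{p,q,s}}
  V25: {{s},{p,s},{q,s},{r,s},{r,t},{s,t},{s,u},{p,q,s},{p,s,u},{r,s,t}} {{q,r},{q,u},{q,r,u}}
  V26: {{p,s},{p,u},{p,q,s},{p,s,u}}
  V34: {{q,s},{p,q,s}}
  V35: {{s},{p,s},{q,s},{r,s},{s,t},{s,u},{p,q,s},{p,s,u},{r,s,t}}
  V36: {{p,s},{p,q,s},{p,s,u}}
  V45: {{q},{p,q},{q,r},{q,s},{q,u},{p,q,s},{q,r,u}}
  V46: {{p,q},{p,q,s}}
  V56: {{p,q},{p,s},{p,q,s},{p,s,u}} {{p,t}}
  V123: {{s},{p,s},{q,s},{r,s},{s,t},{s,u},{p,q,s},{p,s,u},{r,s,t}}
  V124: {{q,r},{q,r,u}} {{q,s},{p,q,s}}
  V125: {{s},{p,s},{q,s},{r,s},{r,t},{s,t},{s,u},{p,q,s},{p,s,u},{r,s,t}} {{q,r},{q,r,u}}
  V126: {{p,s},{p,q,s},{p,s,u}}
  V134: {{q,s},{p,q,s}}
  V135: {{s},{p,s},{q,s},{r,s},{s,t},{s,u},{p,q,s},{p,s,u},{r,s,t}}
  V136: {{p,s},{p,q,s},{p,s,u}}
  V145: {{q,r},{q,r,u}} {{q,s},{p,q,s}}
  V146: {{p,q,s}}
  V156: {{p,s},{p,q,s},{p,s,u}} {{p,t}}
  V234: {{q,s},{p,q,s}}
  V235: {{s},{p,s},{q,s},{r,s},{s,t},{s,u},{p,q,s},{p,s,u},{r,s,t}}
  V236: {{p,s},{p,q,s},{p,s,u}}
  V245: {{q,r},{q,u},{q,r,u}} {{q,s},{p,q,s}}
  V246: {{p,q,s}}
  V256: {{p,s},{p,q,s},{p,s,u}}
  V345: {{q,s},{p,q,s}}
  V346: {{p,q,s}}
  V356: {{p,s},{p,q,s},{p,s,u}}
  V456: {{p,q},{p,q,s}}
  V1234: {{q,s},{p,q,s}}
  V1235: {{s},{p,s},{q,s},{r,s},{s,t},{s,u},{p,q,s},{p,s,u},{r,s,t}}
  V1236: {{p,s},{p,q,s},{p,s,u}}
  V1245: {{q,r},{q,r,u}} {{q,s},{p,q,s}}
  V1246: {{p,q,s}}
  V1256: {{p,s},{p,q,s},{p,s,u}}
  V1345: {{q,s},{p,q,s}}
  V1346: {{p,q,s}}
  V1356: {{p,s},{p,q,s},{p,s,u}}
  V1456: {{p,q,s}}
  V2345: {{q,s},{p,q,s}}
  V2346: {{p,q,s}}
  V2356: {{p,s},{p,q,s},{p,s,u}}
  V2456: {{p,q,s}}
  V3456: {{p,q,s}}
  V12345: {{q,s},{p,q,s}}
  V12346: {{p,q,s}}
  V12356: {{p,s},{p,q,s},{p,s,u}}
  V12456: {{p,q,s}}
  V13456: {{p,q,s}}
  V23456: {{p,q,s}}
  V123456: {{p,q,s}}
C dims 6,21,25,16; δ0: rk 5, SNF 1^5; δ1: rk 14, SNF 1^14; δ2: rk 11, SNF 1^11
Ȟ^0 = (6 − 5) − 0 = 1, so Ȟ^0 ≅ Z
Ȟ^1 = (21 − 14) − 5 = 2, so Ȟ^1 ≅ Z^2
Ȟ^2 = (25 − 11) − 14 = 0, so Ȟ^2 ≅ 0

Ȟ^0 ≅ Z,  Ȟ^1 ≅ Z^2,  Ȟ^2 ≅ 0
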